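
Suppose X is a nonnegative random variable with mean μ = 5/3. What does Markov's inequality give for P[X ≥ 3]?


μ = E[X] = 5/3, a = 3.
Markov: P[X ≥ 3] ≤ μ/a = (5/3)/3 = 5/9.
Numerically: ≈ 0.5556.
(Since a = 3 > μ = 1.6667, the bound 5/9 is < 1 and informative.)

P[X ≥ 3] ≤ 5/9 ≈ 0.5556.


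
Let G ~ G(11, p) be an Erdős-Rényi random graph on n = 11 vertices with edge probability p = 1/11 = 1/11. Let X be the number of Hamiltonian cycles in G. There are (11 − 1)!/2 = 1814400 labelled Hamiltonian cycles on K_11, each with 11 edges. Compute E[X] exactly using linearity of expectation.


K_11 has (11 − 1)!/2 = 1814400 labelled Hamiltonian cycles.
For each such Hamiltonian cycle H, let X_H = 1 if all 11 edges of H are present in G. Then P[X_H = 1] = p^{11} = (1/11)^{11} = 1/285311670611.
By linearity: E[X] = Σ_H E[X_H] = 1814400 · p^{11} = 1814400 · 1/285311670611 = 1814400/285311670611.
Numerically: E[X] ≈ 6.35936e-06.

E[X] = 1814400 · (1/11)^{11} = 1814400/285311670611 ≈ 6.35936e-06.


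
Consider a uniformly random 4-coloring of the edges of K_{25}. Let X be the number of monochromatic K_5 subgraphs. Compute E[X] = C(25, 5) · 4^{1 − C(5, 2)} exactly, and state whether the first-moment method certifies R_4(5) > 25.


E[X] = C(25, 5) · 4^{1 − 10} = 53130 · 4^{−9} = 53130/262144.
As a reduced fraction: E[X] = 26565/131072 ≈ 0.2027.
Is E[X] < 1? YES.
Since E[X] < 1, there exists a 4-coloring of K_{25} with no monochromatic K_5; hence R_4(5) > 25.

E[X] = 26565/131072 ≈ 0.2027; E[X] < 1, so R_4(5) > 25.


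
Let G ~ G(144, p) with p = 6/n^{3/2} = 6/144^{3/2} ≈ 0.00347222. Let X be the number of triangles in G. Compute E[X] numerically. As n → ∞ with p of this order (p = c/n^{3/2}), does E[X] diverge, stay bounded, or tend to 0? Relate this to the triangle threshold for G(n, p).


Number of potential triangles: C(144, 3) = 487344.
Each occurs with probability p³ ≈ (0.00347222)³ ≈ 4.18622471e-08.
By linearity: E[X] = C(144, 3)·p³ ≈ 487344 · 4.18622471e-08 ≈ 0.020401.
Since α = 3/2 > 1, p = c/n^{3/2} = o(1/n) is below the triangle threshold p ~ 1/n. Asymptotically E[X] ~ (c³/6)·n^{3(1−α)} = (6³/6)·n^{-1.5} → 0, so by Markov's inequality G has no triangles w.h.p.

E[X] ≈ 0.020401; in regime p = Θ(1/n^{3/2}) E[X] tends to 0 (below the triangle threshold p ~ 1/n).


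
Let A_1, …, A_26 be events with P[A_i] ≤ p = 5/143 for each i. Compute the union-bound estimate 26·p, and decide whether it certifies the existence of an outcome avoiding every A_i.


Union bound: P[∪_{i=1}^{26} A_i] ≤ Σ_i P[A_i] ≤ 26·p = 26·(5/143) = 10/11.
Numerically: 10/11 ≈ 0.909091.
Is 10/11 < 1? YES.
Since P[∪ A_i] ≤ 10/11 < 1, the complement has P[∩ A_i^c] ≥ 1 − 10/11 = 1/11 > 0, so some outcome avoids every A_i.

26·p = 10/11 ≈ 0.909091; existence CERTIFIED by the union bound.


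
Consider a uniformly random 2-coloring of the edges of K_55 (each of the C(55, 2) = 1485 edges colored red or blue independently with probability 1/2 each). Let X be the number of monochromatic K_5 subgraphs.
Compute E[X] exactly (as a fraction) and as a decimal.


Let X = Σ_S X_S over the C(55, 5) = 3478761 subsets S of size 5, where X_S = 1 if the K_5 on S is monochromatic.
For a fixed S, the K_5 on S has C(5, 2) = 10 edges. P[all 10 edges red] = (1/2)^10, and likewise for blue, so P[monochromatic] = 2·(1/2)^10 = 2^{1 − 10} = 1/512.
By linearity of expectation: E[X] = C(55, 5) · 2^{1 − 10} = 3478761 · 1/512 = 3478761/512.
Numerically: E[X] ≈ 6794.455078.

E[X] = C(55,5)·2^(1−C(5,2)) = 3478761/512 ≈ 6794.455078.


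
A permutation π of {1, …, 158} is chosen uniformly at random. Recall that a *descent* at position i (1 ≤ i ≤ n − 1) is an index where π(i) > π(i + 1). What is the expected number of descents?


Write X = Σ X_I over i = 1, …, 157, with X_I the indicator of one descent.
There are 157 indicators.
For each fixed i, the pair (π(i), π(i+1)) is a uniformly random ordered pair of distinct values from {1, …, 158}; by symmetry P[π(i) > π(i+1)] = 1/2.
By linearity: E[X] = 157 · (1/2) = (158 − 1) · (1/2) = 157/2 ≈ 78.500000.

E[X] = 157/2 = 78.500000.


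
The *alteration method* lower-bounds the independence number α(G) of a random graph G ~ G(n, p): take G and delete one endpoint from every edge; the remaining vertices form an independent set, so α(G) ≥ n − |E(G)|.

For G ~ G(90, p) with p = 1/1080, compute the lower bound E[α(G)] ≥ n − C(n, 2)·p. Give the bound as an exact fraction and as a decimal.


E[|E(G)|] = C(90, 2)·p = 4005 · (1/1080) = 89/24.
E[α(G)] ≥ n − E[|E(G)|] = 90 − 89/24 = 2071/24.
Numerically: ≈ 86.2917.
(This is only a lower bound; the true E[α(G)] may be larger.)

E[α(G)] ≥ 2071/24 ≈ 86.2917.


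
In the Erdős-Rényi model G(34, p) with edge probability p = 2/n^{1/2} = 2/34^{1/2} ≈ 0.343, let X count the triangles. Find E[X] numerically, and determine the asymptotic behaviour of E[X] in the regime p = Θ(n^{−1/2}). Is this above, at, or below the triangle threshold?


Number of potential triangles: C(34, 3) = 5984.
Each occurs with probability p³ ≈ (0.343)³ ≈ 4.035261e-02.
By linearity: E[X] = C(34, 3)·p³ ≈ 5984 · 4.035261e-02 ≈ 241.4700.
Since α = 1/2 < 1, p = c/n^{1/2} ≫ 1/n is above the triangle threshold p ~ 1/n. Asymptotically E[X] ~ (c³/6)·n^{3(1−α)} = (2³/6)·n^{1.5} → ∞; triangles are abundant w.h.p.

E[X] ≈ 241.4700; in regime p = Θ(1/n^{1/2}) E[X] diverges (above the triangle threshold p ~ 1/n).


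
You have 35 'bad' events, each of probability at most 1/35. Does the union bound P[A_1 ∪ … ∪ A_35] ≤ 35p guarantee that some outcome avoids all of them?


Union bound: P[∪_{i=1}^{35} A_i] ≤ Σ_i P[A_i] ≤ 35·p = 35·(1/35) = 1.
Numerically: 1 ≈ 1.000000.
Is 1 < 1? NO.
Since the bound 1 is ≥ 1, the union bound is uninformative here; it does NOT by itself certify existence.

35·p = 1 ≈ 1.000000; existence NOT certified by the union bound.


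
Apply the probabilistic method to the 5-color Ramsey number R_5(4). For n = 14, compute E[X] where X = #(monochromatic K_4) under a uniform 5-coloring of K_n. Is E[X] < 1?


E[X] = C(14, 4) · 5^{1 − 6} = 1001 · 5^{−5} = 1001/3125.
As a reduced fraction: E[X] = 1001/3125 ≈ 0.3203.
Is E[X] < 1? YES.
Since E[X] < 1, there exists a 5-coloring of K_{14} with no monochromatic K_4; hence R_5(4) > 14.

E[X] = 1001/3125 ≈ 0.3203; E[X] < 1, so R_5(4) > 14.


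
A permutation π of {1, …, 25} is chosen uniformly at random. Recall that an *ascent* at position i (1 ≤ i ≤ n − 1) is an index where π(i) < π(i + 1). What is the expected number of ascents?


Write X = Σ X_I over i = 1, …, 24, with X_I the indicator of one ascent.
There are 24 indicators.
For each fixed i, the pair (π(i), π(i+1)) is a uniformly random ordered pair of distinct values from {1, …, 25}; by symmetry P[π(i) < π(i+1)] = 1/2.
By linearity: E[X] = 24 · (1/2) = (25 − 1) · (1/2) = 12 ≈ 12.0000.

E[X] = 12 = 12.0000.


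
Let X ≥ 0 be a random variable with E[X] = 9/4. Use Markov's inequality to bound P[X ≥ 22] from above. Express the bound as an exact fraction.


μ = E[X] = 9/4, a = 22.
Markov: P[X ≥ 22] ≤ μ/a = (9/4)/22 = 9/88.
Numerically: ≈ 0.102.
(Since a = 22 > μ = 2.250, the bound 9/88 is < 1 and informative.)

P[X ≥ 22] ≤ 9/88 ≈ 0.102.


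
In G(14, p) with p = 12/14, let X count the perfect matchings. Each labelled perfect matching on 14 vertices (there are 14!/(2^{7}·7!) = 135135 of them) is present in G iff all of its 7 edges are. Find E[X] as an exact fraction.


K_14 has 14!/(2^{7}·7!) = 135135 labelled perfect matchings.
For each such perfect matching H, let X_H = 1 if all 7 edges of H are present in G. Then P[X_H = 1] = p^{7} = (6/7)^{7} = 279936/823543.
By linearity of expectation: E[X] = Σ_H E[X_H] = 135135 · p^{7} = 135135 · 279936/823543 = 5404164480/117649.
Numerically: E[X] ≈ 4.59e+04.

E[X] = 135135 · (6/7)^{7} = 5404164480/117649 ≈ 4.59e+04.


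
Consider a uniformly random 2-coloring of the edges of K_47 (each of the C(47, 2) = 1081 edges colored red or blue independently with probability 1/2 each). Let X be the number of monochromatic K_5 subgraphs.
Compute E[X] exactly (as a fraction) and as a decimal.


Let X = Σ_S X_S over the C(47, 5) = 1533939 subsets S of size 5, where X_S = 1 if the K_5 on S is monochromatic.
For a fixed S, the K_5 on S has C(5, 2) = 10 edges. P[all 10 edges red] = (1/2)^10, and likewise for blue, so P[monochromatic] = 2·(1/2)^10 = 2^{1 − 10} = 1/512.
Summing: E[X] = C(47, 5) · 2^{1 − 10} = 1533939 · 1/512 = 1533939/512.
Numerically: E[X] ≈ 2995.975.

E[X] = C(47,5)·2^(1−C(5,2)) = 1533939/512 ≈ 2995.975.


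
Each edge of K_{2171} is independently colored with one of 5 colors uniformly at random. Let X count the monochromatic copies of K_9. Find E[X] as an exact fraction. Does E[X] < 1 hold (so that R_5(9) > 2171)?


E[X] = C(2171, 9) · 5^{1 − 36} = 2903784578674959601827205 · 5^{−35} = 2903784578674959601827205/2910383045673370361328125.
As a reduced fraction: E[X] = 580756915734991920365441/582076609134674072265625 ≈ 0.99773.
Is E[X] < 1? YES.
Since E[X] < 1, there exists a 5-coloring of K_{2171} with no monochromatic K_9; hence R_5(9) > 2171.

E[X] = 580756915734991920365441/582076609134674072265625 ≈ 0.99773; E[X] < 1, so R_5(9) > 2171.


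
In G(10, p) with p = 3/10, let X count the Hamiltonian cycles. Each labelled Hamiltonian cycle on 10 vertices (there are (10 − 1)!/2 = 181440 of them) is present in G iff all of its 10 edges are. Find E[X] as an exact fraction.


K_10 has (10 − 1)!/2 = 181440 labelled Hamiltonian cycles.
For each such Hamiltonian cycle H, let X_H = 1 if all 10 edges of H are present in G. Then P[X_H = 1] = p^{10} = (3/10)^{10} = 59049/10000000000.
By linearity: E[X] = Σ_H E[X_H] = 181440 · p^{10} = 181440 · 59049/10000000000 = 33480783/31250000.
Numerically: E[X] ≈ 1.071.

E[X] = 181440 · (3/10)^{10} = 33480783/31250000 ≈ 1.071.


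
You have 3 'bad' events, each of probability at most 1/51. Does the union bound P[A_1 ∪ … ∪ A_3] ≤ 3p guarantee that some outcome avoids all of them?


Union bound: P[∪_{i=1}^{3} A_i] ≤ Σ_i P[A_i] ≤ 3·p = 3·(1/51) = 1/17.
Numerically: 1/17 ≈ 0.0588235.
Is 1/17 < 1? YES.
Since P[∪ A_i] ≤ 1/17 < 1, the complement has P[∩ A_i^c] ≥ 1 − 1/17 = 16/17 > 0, so some outcome avoids every A_i.

3·p = 1/17 ≈ 0.0588235; existence CERTIFIED by the union bound.


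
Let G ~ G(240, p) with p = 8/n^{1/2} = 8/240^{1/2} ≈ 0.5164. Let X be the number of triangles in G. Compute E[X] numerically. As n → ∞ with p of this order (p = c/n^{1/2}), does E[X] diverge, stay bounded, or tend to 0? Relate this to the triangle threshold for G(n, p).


Number of potential triangles: C(240, 3) = 2275280.
Each occurs with probability p³ ≈ (0.5164)³ ≈ 1.377061e-01.
By linearity: E[X] = C(240, 3)·p³ ≈ 2275280 · 1.377061e-01 ≈ 313319.8773.
Since α = 1/2 < 1, p = c/n^{1/2} ≫ 1/n is above the triangle threshold p ~ 1/n. Asymptotically E[X] ~ (c³/6)·n^{3(1−α)} = (8³/6)·n^{1.5} → ∞; triangles are abundant w.h.p.

E[X] ≈ 313319.8773; in regime p = Θ(1/n^{1/2}) E[X] diverges (above the triangle threshold p ~ 1/n).


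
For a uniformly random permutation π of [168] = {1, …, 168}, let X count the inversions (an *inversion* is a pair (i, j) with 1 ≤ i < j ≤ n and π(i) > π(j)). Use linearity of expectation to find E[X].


Write X = Σ X_I over the C(168, 2) = 14028 pairs i < j, with X_I the indicator of one inversion.
There are 14028 indicators.
For each fixed pair i < j, the values π(i) and π(j) are two distinct elements of {1, …, 168} in uniformly random order; by symmetry P[π(i) > π(j)] = 1/2.
By linearity: E[X] = 14028 · (1/2) = C(168, 2) · (1/2) = 14028/2 = 7014 ≈ 7014.000000.

E[X] = 7014 = 7014.000000.


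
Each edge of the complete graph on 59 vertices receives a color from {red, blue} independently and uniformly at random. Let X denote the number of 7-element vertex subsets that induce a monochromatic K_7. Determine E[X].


Let X = Σ_S X_S over the C(59, 7) = 341149446 subsets S of size 7, where X_S = 1 if the K_7 on S is monochromatic.
For a fixed S, the K_7 on S has C(7, 2) = 21 edges. P[all 21 edges red] = (1/2)^21, and likewise for blue, so P[monochromatic] = 2·(1/2)^21 = 2^{1 − 21} = 1/1048576.
Summing: E[X] = C(59, 7) · 2^{1 − 21} = 341149446 · 1/1048576 = 170574723/524288.
Numerically: E[X] ≈ 325.34546.

E[X] = C(59,7)·2^(1−C(7,2)) = 170574723/524288 ≈ 325.34546.


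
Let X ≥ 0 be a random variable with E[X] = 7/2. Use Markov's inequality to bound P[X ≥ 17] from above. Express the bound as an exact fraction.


μ = E[X] = 7/2, a = 17.
Markov: P[X ≥ 17] ≤ μ/a = (7/2)/17 = 7/34.
Numerically: ≈ 0.20588.
(Since a = 17 > μ = 3.50000, the bound 7/34 is < 1 and informative.)

P[X ≥ 17] ≤ 7/34 ≈ 0.20588.


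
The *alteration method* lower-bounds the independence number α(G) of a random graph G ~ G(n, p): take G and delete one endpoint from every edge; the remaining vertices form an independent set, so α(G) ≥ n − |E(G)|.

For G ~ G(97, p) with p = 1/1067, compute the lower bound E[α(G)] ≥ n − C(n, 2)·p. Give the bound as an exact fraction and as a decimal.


E[|E(G)|] = C(97, 2)·p = 4656 · (1/1067) = 48/11.
E[α(G)] ≥ n − E[|E(G)|] = 97 − 48/11 = 1019/11.
Numerically: ≈ 92.6364.
(This is only a lower bound; the true E[α(G)] may be larger.)

E[α(G)] ≥ 1019/11 ≈ 92.6364.


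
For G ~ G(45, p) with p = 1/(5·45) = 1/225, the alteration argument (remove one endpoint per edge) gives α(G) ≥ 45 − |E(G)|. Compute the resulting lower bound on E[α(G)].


E[|E(G)|] = C(45, 2)·p = 990 · (1/225) = 22/5.
E[α(G)] ≥ n − E[|E(G)|] = 45 − 22/5 = 203/5.
Numerically: ≈ 40.600.
(This is only a lower bound; the true E[α(G)] may be larger.)

E[α(G)] ≥ 203/5 ≈ 40.600.


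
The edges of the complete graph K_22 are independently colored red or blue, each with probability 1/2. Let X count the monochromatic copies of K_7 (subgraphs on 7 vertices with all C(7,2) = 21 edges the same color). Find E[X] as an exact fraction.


Let X = Σ_S X_S over the C(22, 7) = 170544 subsets S of size 7, where X_S = 1 if the K_7 on S is monochromatic.
For a fixed S, the K_7 on S has C(7, 2) = 21 edges. P[all 21 edges red] = (1/2)^21, and likewise for blue, so P[monochromatic] = 2·(1/2)^21 = 2^{1 − 21} = 1/1048576.
By linearity of expectation: E[X] = C(22, 7) · 2^{1 − 21} = 170544 · 1/1048576 = 10659/65536.
Numerically: E[X] ≈ 0.1626.

E[X] = C(22,7)·2^(1−C(7,2)) = 10659/65536 ≈ 0.1626.


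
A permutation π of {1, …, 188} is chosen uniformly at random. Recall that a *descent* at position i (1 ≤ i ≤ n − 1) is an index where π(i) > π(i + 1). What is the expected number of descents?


Write X = Σ X_I over i = 1, …, 187, with X_I the indicator of one descent.
There are 187 indicators.
For each fixed i, the pair (π(i), π(i+1)) is a uniformly random ordered pair of distinct values from {1, …, 188}; by symmetry P[π(i) > π(i+1)] = 1/2.
By linearity: E[X] = 187 · (1/2) = (188 − 1) · (1/2) = 187/2 ≈ 93.500000.

E[X] = 187/2 = 93.500000.


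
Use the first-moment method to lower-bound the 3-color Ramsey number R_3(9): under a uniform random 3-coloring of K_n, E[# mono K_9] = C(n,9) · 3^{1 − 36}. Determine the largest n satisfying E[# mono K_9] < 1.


We need C(n, 9) · 3^{1 − 36} < 1, i.e. C(n, 9) < 3^{36 − 1} = 50031545098999707.
Check values of n near the boundary:
  n = 296: C(296, 9) = 42513789098994080; 42513789098994080 < 50031545098999707? YES
  n = 297: C(297, 9) = 43842345008337645; 43842345008337645 < 50031545098999707? YES
  n = 298: C(298, 9) = 45207677551849890; 45207677551849890 < 50031545098999707? YES
  n = 299: C(299, 9) = 46610674441390059; 46610674441390059 < 50031545098999707? YES
  n = 300: C(300, 9) = 48052241692154700; 48052241692154700 < 50031545098999707? YES
  n = 301: C(301, 9) = 49533303936090975; 49533303936090975 < 50031545098999707? YES
  n = 302: C(302, 9) = 51054804739588650; 51054804739588650 < 50031545098999707? NO
  n = 303: C(303, 9) = 52617706925494425; 52617706925494425 < 50031545098999707? NO
  n = 304: C(304, 9) = 54222992899492560; 54222992899492560 < 50031545098999707? NO
The largest n with C(n, 9) < 50031545098999707 is n = 301 (where E[X] = 16511101312030325/16677181699666569 ≈ 0.99004). Hence R_3(9) > 301, i.e. R_3(9) ≥ 302.

Largest n = 301; hence R_3(9) > 301.


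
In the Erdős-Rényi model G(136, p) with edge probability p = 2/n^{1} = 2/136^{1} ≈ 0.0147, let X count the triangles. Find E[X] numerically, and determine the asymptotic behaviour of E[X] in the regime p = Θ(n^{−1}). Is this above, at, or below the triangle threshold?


Number of potential triangles: C(136, 3) = 410040.
Each occurs with probability p³ ≈ (0.0147)³ ≈ 3.18034e-06.
By linearity: E[X] = C(136, 3)·p³ ≈ 410040 · 3.18034e-06 ≈ 1.304.
Here α = 1, so p = 2/n is exactly at the triangle threshold p ~ 1/n. Asymptotically E[X] → c³/6 = 2³/6 = 4/3 ≈ 1.333, a bounded constant. In this regime the triangle count is asymptotically Poisson(c³/6).

E[X] ≈ 1.304; in regime p = Θ(1/n^{1}) E[X] stays bounded (at the triangle threshold p ~ 1/n).


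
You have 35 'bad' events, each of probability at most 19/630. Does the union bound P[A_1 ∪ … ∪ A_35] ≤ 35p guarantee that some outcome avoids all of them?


Union bound: P[∪_{i=1}^{35} A_i] ≤ Σ_i P[A_i] ≤ 35·p = 35·(19/630) = 19/18.
Numerically: 19/18 ≈ 1.0555556.
Is 19/18 < 1? NO.
Since the bound 19/18 is ≥ 1, the union bound is uninformative here; it does NOT by itself certify existence.

35·p = 19/18 ≈ 1.0555556; existence NOT certified by the union bound.


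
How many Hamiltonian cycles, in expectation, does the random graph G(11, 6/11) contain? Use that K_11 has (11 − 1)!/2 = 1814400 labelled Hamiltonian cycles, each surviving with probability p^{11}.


K_11 has (11 − 1)!/2 = 1814400 labelled Hamiltonian cycles.
For each such Hamiltonian cycle H, let X_H = 1 if all 11 edges of H are present in G. Then P[X_H = 1] = p^{11} = (6/11)^{11} = 362797056/285311670611.
By linearity of expectation: E[X] = Σ_H E[X_H] = 1814400 · p^{11} = 1814400 · 362797056/285311670611 = 658258978406400/285311670611.
Numerically: E[X] ≈ 2307.

E[X] = 1814400 · (6/11)^{11} = 658258978406400/285311670611 ≈ 2307.


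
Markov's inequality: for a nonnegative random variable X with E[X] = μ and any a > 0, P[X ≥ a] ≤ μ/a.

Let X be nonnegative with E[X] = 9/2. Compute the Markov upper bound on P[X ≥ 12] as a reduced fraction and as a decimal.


μ = E[X] = 9/2, a = 12.
Markov: P[X ≥ 12] ≤ μ/a = (9/2)/12 = 3/8.
Numerically: ≈ 0.375.
(Since a = 12 > μ = 4.500, the bound 3/8 is < 1 and informative.)

P[X ≥ 12] ≤ 3/8 ≈ 0.375.


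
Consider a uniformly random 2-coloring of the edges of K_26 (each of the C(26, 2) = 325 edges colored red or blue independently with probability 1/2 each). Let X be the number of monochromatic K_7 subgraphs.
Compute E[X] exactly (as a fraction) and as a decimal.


Let X = Σ_S X_S over the C(26, 7) = 657800 subsets S of size 7, where X_S = 1 if the K_7 on S is monochromatic.
For a fixed S, the K_7 on S has C(7, 2) = 21 edges. P[all 21 edges red] = (1/2)^21, and likewise for blue, so P[monochromatic] = 2·(1/2)^21 = 2^{1 − 21} = 1/1048576.
By linearity of expectation: E[X] = C(26, 7) · 2^{1 − 21} = 657800 · 1/1048576 = 82225/131072.
Numerically: E[X] ≈ 0.627327.

E[X] = C(26,7)·2^(1−C(7,2)) = 82225/131072 ≈ 0.627327.


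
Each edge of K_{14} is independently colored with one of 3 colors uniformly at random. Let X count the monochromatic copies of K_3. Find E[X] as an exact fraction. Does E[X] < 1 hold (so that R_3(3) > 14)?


E[X] = C(14, 3) · 3^{1 − 3} = 364 · 3^{−2} = 364/9.
As a reduced fraction: E[X] = 364/9 ≈ 40.444444.
Is E[X] < 1? NO.
Since E[X] ≥ 1, the first-moment bound is inconclusive at n = 14; it does NOT by itself certify R_3(3) > 14.

E[X] = 364/9 ≈ 40.444444; E[X] ≥ 1; first-moment method inconclusive here.


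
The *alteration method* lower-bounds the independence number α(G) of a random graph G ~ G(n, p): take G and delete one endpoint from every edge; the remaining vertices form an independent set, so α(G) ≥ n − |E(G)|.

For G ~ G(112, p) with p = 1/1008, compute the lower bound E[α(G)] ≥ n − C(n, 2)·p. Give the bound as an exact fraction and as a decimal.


E[|E(G)|] = C(112, 2)·p = 6216 · (1/1008) = 37/6.
E[α(G)] ≥ n − E[|E(G)|] = 112 − 37/6 = 635/6.
Numerically: ≈ 105.833333.
(This is only a lower bound; the true E[α(G)] may be larger.)

E[α(G)] ≥ 635/6 ≈ 105.833333.


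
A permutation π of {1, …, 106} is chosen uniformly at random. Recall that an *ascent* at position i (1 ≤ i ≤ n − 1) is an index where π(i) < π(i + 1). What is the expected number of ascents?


Write X = Σ X_I over i = 1, …, 105, with X_I the indicator of one ascent.
There are 105 indicators.
For each fixed i, the pair (π(i), π(i+1)) is a uniformly random ordered pair of distinct values from {1, …, 106}; by symmetry P[π(i) < π(i+1)] = 1/2.
By linearity: E[X] = 105 · (1/2) = (106 − 1) · (1/2) = 105/2 ≈ 52.5000.

E[X] = 105/2 = 52.5000.


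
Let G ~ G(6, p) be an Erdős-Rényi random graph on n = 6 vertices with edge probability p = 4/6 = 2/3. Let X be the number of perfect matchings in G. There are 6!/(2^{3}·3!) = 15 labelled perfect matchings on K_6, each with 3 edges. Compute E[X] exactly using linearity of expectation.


K_6 has 6!/(2^{3}·3!) = 15 labelled perfect matchings.
For each such perfect matching H, let X_H = 1 if all 3 edges of H are present in G. Then P[X_H = 1] = p^{3} = (2/3)^{3} = 8/27.
By linearity of expectation: E[X] = Σ_H E[X_H] = 15 · p^{3} = 15 · 8/27 = 40/9.
Numerically: E[X] ≈ 4.444.

E[X] = 15 · (2/3)^{3} = 40/9 ≈ 4.444.


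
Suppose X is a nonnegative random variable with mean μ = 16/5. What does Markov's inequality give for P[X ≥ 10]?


μ = E[X] = 16/5, a = 10.
Markov: P[X ≥ 10] ≤ μ/a = (16/5)/10 = 8/25.
Numerically: ≈ 0.3200.
(Since a = 10 > μ = 3.2000, the bound 8/25 is < 1 and informative.)

P[X ≥ 10] ≤ 8/25 ≈ 0.3200.


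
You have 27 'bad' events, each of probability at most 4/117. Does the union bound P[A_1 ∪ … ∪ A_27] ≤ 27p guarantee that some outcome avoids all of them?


Union bound: P[∪_{i=1}^{27} A_i] ≤ Σ_i P[A_i] ≤ 27·p = 27·(4/117) = 12/13.
Numerically: 12/13 ≈ 0.9231.
Is 12/13 < 1? YES.
Since P[∪ A_i] ≤ 12/13 < 1, the complement has P[∩ A_i^c] ≥ 1 − 12/13 = 1/13 > 0, so some outcome avoids every A_i.

27·p = 12/13 ≈ 0.9231; existence CERTIFIED by the union bound.


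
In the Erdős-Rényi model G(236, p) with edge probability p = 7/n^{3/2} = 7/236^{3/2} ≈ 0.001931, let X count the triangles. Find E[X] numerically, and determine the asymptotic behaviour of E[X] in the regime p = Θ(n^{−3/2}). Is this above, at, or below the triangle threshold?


Number of potential triangles: C(236, 3) = 2162940.
Each occurs with probability p³ ≈ (0.001931)³ ≈ 7.197640e-09.
By linearity: E[X] = C(236, 3)·p³ ≈ 2162940 · 7.197640e-09 ≈ 0.0156.
Since α = 3/2 > 1, p = c/n^{3/2} = o(1/n) is below the triangle threshold p ~ 1/n. Asymptotically E[X] ~ (c³/6)·n^{3(1−α)} = (7³/6)·n^{-1.5} → 0, so by Markov's inequality G has no triangles w.h.p.

E[X] ≈ 0.0156; in regime p = Θ(1/n^{3/2}) E[X] tends to 0 (below the triangle threshold p ~ 1/n).


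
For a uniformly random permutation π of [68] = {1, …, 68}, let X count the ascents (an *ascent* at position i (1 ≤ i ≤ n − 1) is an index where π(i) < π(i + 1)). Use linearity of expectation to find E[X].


Write X = Σ X_I over i = 1, …, 67, with X_I the indicator of one ascent.
There are 67 indicators.
For each fixed i, the pair (π(i), π(i+1)) is a uniformly random ordered pair of distinct values from {1, …, 68}; by symmetry P[π(i) < π(i+1)] = 1/2.
By linearity: E[X] = 67 · (1/2) = (68 − 1) · (1/2) = 67/2 ≈ 33.5000.

E[X] = 67/2 = 33.5000.


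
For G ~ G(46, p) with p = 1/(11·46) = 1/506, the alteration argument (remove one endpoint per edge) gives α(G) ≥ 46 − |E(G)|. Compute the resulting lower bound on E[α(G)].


E[|E(G)|] = C(46, 2)·p = 1035 · (1/506) = 45/22.
E[α(G)] ≥ n − E[|E(G)|] = 46 − 45/22 = 967/22.
Numerically: ≈ 43.9545.
(This is only a lower bound; the true E[α(G)] may be larger.)

E[α(G)] ≥ 967/22 ≈ 43.9545.


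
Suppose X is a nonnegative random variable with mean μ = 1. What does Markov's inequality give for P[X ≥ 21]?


μ = E[X] = 1, a = 21.
Markov: P[X ≥ 21] ≤ μ/a = (1)/21 = 1/21.
Numerically: ≈ 0.047619.
(Since a = 21 > μ = 1.000000, the bound 1/21 is < 1 and informative.)

P[X ≥ 21] ≤ 1/21 ≈ 0.047619.


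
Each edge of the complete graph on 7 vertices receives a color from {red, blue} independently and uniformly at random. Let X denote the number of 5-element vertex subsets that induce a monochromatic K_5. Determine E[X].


Let X = Σ_S X_S over the C(7, 5) = 21 subsets S of size 5, where X_S = 1 if the K_5 on S is monochromatic.
For a fixed S, the K_5 on S has C(5, 2) = 10 edges. P[all 10 edges red] = (1/2)^10, and likewise for blue, so P[monochromatic] = 2·(1/2)^10 = 2^{1 − 10} = 1/512.
By linearity: E[X] = C(7, 5) · 2^{1 − 10} = 21 · 1/512 = 21/512.
Numerically: E[X] ≈ 0.041.

E[X] = C(7,5)·2^(1−C(5,2)) = 21/512 ≈ 0.041.


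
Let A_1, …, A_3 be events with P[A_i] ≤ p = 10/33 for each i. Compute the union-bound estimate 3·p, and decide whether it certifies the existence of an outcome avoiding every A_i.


Union bound: P[∪_{i=1}^{3} A_i] ≤ Σ_i P[A_i] ≤ 3·p = 3·(10/33) = 10/11.
Numerically: 10/11 ≈ 0.9090909.
Is 10/11 < 1? YES.
Since P[∪ A_i] ≤ 10/11 < 1, the complement has P[∩ A_i^c] ≥ 1 − 10/11 = 1/11 > 0, so some outcome avoids every A_i.

3·p = 10/11 ≈ 0.9090909; existence CERTIFIED by the union bound.


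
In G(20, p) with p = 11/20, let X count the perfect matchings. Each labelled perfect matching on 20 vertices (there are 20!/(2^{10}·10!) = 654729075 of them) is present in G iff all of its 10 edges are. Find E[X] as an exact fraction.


K_20 has 20!/(2^{10}·10!) = 654729075 labelled perfect matchings.
For each such perfect matching H, let X_H = 1 if all 10 edges of H are present in G. Then P[X_H = 1] = p^{10} = (11/20)^{10} = 25937424601/10240000000000.
By linearity of expectation: E[X] = Σ_H E[X_H] = 654729075 · p^{10} = 654729075 · 25937424601/10240000000000 = 679279440675798963/409600000000.
Numerically: E[X] ≈ 1.658e+06.

E[X] = 654729075 · (11/20)^{10} = 679279440675798963/409600000000 ≈ 1.658e+06.


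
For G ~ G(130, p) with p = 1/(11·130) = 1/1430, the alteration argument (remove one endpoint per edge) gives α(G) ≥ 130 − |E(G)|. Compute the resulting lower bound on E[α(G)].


E[|E(G)|] = C(130, 2)·p = 8385 · (1/1430) = 129/22.
E[α(G)] ≥ n − E[|E(G)|] = 130 − 129/22 = 2731/22.
Numerically: ≈ 124.1364.
(This is only a lower bound; the true E[α(G)] may be larger.)

E[α(G)] ≥ 2731/22 ≈ 124.1364.


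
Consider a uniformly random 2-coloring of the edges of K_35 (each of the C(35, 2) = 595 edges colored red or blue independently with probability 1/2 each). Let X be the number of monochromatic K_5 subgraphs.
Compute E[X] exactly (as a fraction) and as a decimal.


Let X = Σ_S X_S over the C(35, 5) = 324632 subsets S of size 5, where X_S = 1 if the K_5 on S is monochromatic.
For a fixed S, the K_5 on S has C(5, 2) = 10 edges. P[all 10 edges red] = (1/2)^10, and likewise for blue, so P[monochromatic] = 2·(1/2)^10 = 2^{1 − 10} = 1/512.
By linearity: E[X] = C(35, 5) · 2^{1 − 10} = 324632 · 1/512 = 40579/64.
Numerically: E[X] ≈ 634.046875.

E[X] = C(35,5)·2^(1−C(5,2)) = 40579/64 ≈ 634.046875.


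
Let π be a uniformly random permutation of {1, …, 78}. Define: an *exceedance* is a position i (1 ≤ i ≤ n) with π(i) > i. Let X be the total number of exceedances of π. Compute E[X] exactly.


Write X = Σ_{i=1}^{78} X_i, where X_i = 1_{π(i) > i}.
For each fixed i, π(i) is uniform over {1, …, 78} (marginal of a uniform permutation), so P[π(i) > i] = (n − i)/n. Summing: Σ_{i=1}^{78} (n − i)/n = (0 + 1 + … + 77)/78 = 78(78 − 1)/(2·78) = (78 − 1)/2.
Hence E[X] = Σ_{i=1}^{78} (78 − i)/78 = 77/2 ≈ 38.50000.

E[X] = 77/2 = 38.50000.


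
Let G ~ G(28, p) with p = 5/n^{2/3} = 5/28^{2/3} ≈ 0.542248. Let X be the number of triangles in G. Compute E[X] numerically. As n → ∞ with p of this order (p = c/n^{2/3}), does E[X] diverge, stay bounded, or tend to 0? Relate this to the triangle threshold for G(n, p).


Number of potential triangles: C(28, 3) = 3276.
Each occurs with probability p³ ≈ (0.542248)³ ≈ 1.59438776e-01.
By linearity: E[X] = C(28, 3)·p³ ≈ 3276 · 1.59438776e-01 ≈ 522.321429.
Since α = 2/3 < 1, p = c/n^{2/3} ≫ 1/n is above the triangle threshold p ~ 1/n. Asymptotically E[X] ~ (c³/6)·n^{3(1−α)} = (5³/6)·n^{1} → ∞; triangles are abundant w.h.p.

E[X] ≈ 522.321429; in regime p = Θ(1/n^{2/3}) E[X] diverges (above the triangle threshold p ~ 1/n).


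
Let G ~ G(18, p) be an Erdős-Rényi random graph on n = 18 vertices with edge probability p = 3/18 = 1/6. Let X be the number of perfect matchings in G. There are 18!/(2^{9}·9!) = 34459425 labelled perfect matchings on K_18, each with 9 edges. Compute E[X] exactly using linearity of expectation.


K_18 has 18!/(2^{9}·9!) = 34459425 labelled perfect matchings.
For each such perfect matching H, let X_H = 1 if all 9 edges of H are present in G. Then P[X_H = 1] = p^{9} = (1/6)^{9} = 1/10077696.
By linearity: E[X] = Σ_H E[X_H] = 34459425 · p^{9} = 34459425 · 1/10077696 = 425425/124416.
Numerically: E[X] ≈ 3.4194.

E[X] = 34459425 · (1/6)^{9} = 425425/124416 ≈ 3.4194.


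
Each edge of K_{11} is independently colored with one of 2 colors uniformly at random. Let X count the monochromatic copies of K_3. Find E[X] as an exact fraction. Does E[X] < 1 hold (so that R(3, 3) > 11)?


E[X] = C(11, 3) · 2^{1 − 3} = 165 · 2^{−2} = 165/4.
As a reduced fraction: E[X] = 165/4 ≈ 41.2500000.
Is E[X] < 1? NO.
Since E[X] ≥ 1, the first-moment bound is inconclusive at n = 11; it does NOT by itself certify R(3, 3) > 11.

E[X] = 165/4 ≈ 41.2500000; E[X] ≥ 1; first-moment method inconclusive here.


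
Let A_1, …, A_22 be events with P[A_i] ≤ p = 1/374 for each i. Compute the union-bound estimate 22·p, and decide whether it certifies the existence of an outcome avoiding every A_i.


Union bound: P[∪_{i=1}^{22} A_i] ≤ Σ_i P[A_i] ≤ 22·p = 22·(1/374) = 1/17.
Numerically: 1/17 ≈ 0.058824.
Is 1/17 < 1? YES.
Since P[∪ A_i] ≤ 1/17 < 1, the complement has P[∩ A_i^c] ≥ 1 − 1/17 = 16/17 > 0, so some outcome avoids every A_i.

22·p = 1/17 ≈ 0.058824; existence CERTIFIED by the union bound.


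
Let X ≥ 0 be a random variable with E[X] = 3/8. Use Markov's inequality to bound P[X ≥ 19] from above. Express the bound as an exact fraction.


μ = E[X] = 3/8, a = 19.
Markov: P[X ≥ 19] ≤ μ/a = (3/8)/19 = 3/152.
Numerically: ≈ 0.019737.
(Since a = 19 > μ = 0.375000, the bound 3/152 is < 1 and informative.)

P[X ≥ 19] ≤ 3/152 ≈ 0.019737.


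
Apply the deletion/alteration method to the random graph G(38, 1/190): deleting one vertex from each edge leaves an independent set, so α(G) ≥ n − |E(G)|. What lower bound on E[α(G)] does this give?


E[|E(G)|] = C(38, 2)·p = 703 · (1/190) = 37/10.
E[α(G)] ≥ n − E[|E(G)|] = 38 − 37/10 = 343/10.
Numerically: ≈ 34.300.
(This is only a lower bound; the true E[α(G)] may be larger.)

E[α(G)] ≥ 343/10 ≈ 34.300.


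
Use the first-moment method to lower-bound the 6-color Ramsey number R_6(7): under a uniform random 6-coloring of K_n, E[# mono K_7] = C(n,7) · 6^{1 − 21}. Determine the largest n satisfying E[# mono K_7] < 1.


We need C(n, 7) · 6^{1 − 21} < 1, i.e. C(n, 7) < 6^{21 − 1} = 3656158440062976.
Check values of n near the boundary:
  n = 566: C(566, 7) = 3557206237959440; 3557206237959440 < 3656158440062976? YES
  n = 567: C(567, 7) = 3601671315933933; 3601671315933933 < 3656158440062976? YES
  n = 568: C(568, 7) = 3646611956239704; 3646611956239704 < 3656158440062976? YES
  n = 569: C(569, 7) = 3692032389858348; 3692032389858348 < 3656158440062976? NO
  n = 570: C(570, 7) = 3737936877831720; 3737936877831720 < 3656158440062976? NO
  n = 571: C(571, 7) = 3784329711421830; 3784329711421830 < 3656158440062976? NO
The largest n with C(n, 7) < 3656158440062976 is n = 568 (where E[X] = 16882462760369/16926659444736 ≈ 0.997389). Hence R_6(7) > 568, i.e. R_6(7) ≥ 569.

Largest n = 568; hence R_6(7) > 568.


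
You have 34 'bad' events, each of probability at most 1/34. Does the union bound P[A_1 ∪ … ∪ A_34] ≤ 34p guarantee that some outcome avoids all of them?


Union bound: P[∪_{i=1}^{34} A_i] ≤ Σ_i P[A_i] ≤ 34·p = 34·(1/34) = 1.
Numerically: 1 ≈ 1.000000.
Is 1 < 1? NO.
Since the bound 1 is ≥ 1, the union bound is uninformative here; it does NOT by itself certify existence.

34·p = 1 ≈ 1.000000; existence NOT certified by the union bound.


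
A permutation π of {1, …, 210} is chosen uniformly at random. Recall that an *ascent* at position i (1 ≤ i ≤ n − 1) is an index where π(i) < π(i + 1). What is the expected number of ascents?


Write X = Σ X_I over i = 1, …, 209, with X_I the indicator of one ascent.
There are 209 indicators.
For each fixed i, the pair (π(i), π(i+1)) is a uniformly random ordered pair of distinct values from {1, …, 210}; by symmetry P[π(i) < π(i+1)] = 1/2.
By linearity: E[X] = 209 · (1/2) = (210 − 1) · (1/2) = 209/2 ≈ 104.50000.

E[X] = 209/2 = 104.50000.


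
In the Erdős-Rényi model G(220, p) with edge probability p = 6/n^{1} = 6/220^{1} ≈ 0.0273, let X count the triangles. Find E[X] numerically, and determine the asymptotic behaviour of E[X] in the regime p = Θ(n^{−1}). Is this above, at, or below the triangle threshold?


Number of potential triangles: C(220, 3) = 1750540.
Each occurs with probability p³ ≈ (0.0273)³ ≈ 2.02855e-05.
By linearity: E[X] = C(220, 3)·p³ ≈ 1750540 · 2.02855e-05 ≈ 35.511.
Here α = 1, so p = 6/n is exactly at the triangle threshold p ~ 1/n. Asymptotically E[X] → c³/6 = 6³/6 = 36 ≈ 36.000, a bounded constant. In this regime the triangle count is asymptotically Poisson(c³/6).

E[X] ≈ 35.511; in regime p = Θ(1/n^{1}) E[X] stays bounded (at the triangle threshold p ~ 1/n).


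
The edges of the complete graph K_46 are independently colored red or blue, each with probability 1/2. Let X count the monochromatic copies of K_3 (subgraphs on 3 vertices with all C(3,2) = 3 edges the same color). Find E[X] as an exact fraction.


Let X = Σ_S X_S over the C(46, 3) = 15180 subsets S of size 3, where X_S = 1 if the K_3 on S is monochromatic.
For a fixed S, the K_3 on S has C(3, 2) = 3 edges. P[all 3 edges red] = (1/2)^3, and likewise for blue, so P[monochromatic] = 2·(1/2)^3 = 2^{1 − 3} = 1/4.
By linearity of expectation: E[X] = C(46, 3) · 2^{1 − 3} = 15180 · 1/4 = 3795.
Numerically: E[X] ≈ 3795.000.

E[X] = C(46,3)·2^(1−C(3,2)) = 3795 ≈ 3795.000.


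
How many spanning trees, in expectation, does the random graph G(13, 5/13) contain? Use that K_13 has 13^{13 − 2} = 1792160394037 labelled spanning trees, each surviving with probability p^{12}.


K_13 has 13^{13 − 2} = 1792160394037 labelled spanning trees.
For each such spanning tree H, let X_H = 1 if all 12 edges of H are present in G. Then P[X_H = 1] = p^{12} = (5/13)^{12} = 244140625/23298085122481.
By linearity of expectation: E[X] = Σ_H E[X_H] = 1792160394037 · p^{12} = 1792160394037 · 244140625/23298085122481 = 244140625/13.
Numerically: E[X] ≈ 1.878e+07.

E[X] = 1792160394037 · (5/13)^{12} = 244140625/13 ≈ 1.878e+07.


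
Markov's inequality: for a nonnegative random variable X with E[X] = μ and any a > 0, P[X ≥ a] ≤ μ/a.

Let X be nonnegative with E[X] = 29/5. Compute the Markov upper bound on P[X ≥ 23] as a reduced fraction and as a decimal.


μ = E[X] = 29/5, a = 23.
Markov: P[X ≥ 23] ≤ μ/a = (29/5)/23 = 29/115.
Numerically: ≈ 0.2522.
(Since a = 23 > μ = 5.8000, the bound 29/115 is < 1 and informative.)

P[X ≥ 23] ≤ 29/115 ≈ 0.2522.


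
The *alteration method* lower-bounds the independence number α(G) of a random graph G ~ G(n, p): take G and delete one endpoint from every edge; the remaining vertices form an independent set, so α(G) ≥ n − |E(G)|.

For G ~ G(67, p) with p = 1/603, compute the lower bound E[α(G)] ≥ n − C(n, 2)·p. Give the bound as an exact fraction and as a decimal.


E[|E(G)|] = C(67, 2)·p = 2211 · (1/603) = 11/3.
E[α(G)] ≥ n − E[|E(G)|] = 67 − 11/3 = 190/3.
Numerically: ≈ 63.33333.
(This is only a lower bound; the true E[α(G)] may be larger.)

E[α(G)] ≥ 190/3 ≈ 63.33333.


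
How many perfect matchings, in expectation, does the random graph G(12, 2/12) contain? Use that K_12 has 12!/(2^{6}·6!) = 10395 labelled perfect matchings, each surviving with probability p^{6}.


K_12 has 12!/(2^{6}·6!) = 10395 labelled perfect matchings.
For each such perfect matching H, let X_H = 1 if all 6 edges of H are present in G. Then P[X_H = 1] = p^{6} = (1/6)^{6} = 1/46656.
By linearity of expectation: E[X] = Σ_H E[X_H] = 10395 · p^{6} = 10395 · 1/46656 = 385/1728.
Numerically: E[X] ≈ 0.2228.

E[X] = 10395 · (1/6)^{6} = 385/1728 ≈ 0.2228.


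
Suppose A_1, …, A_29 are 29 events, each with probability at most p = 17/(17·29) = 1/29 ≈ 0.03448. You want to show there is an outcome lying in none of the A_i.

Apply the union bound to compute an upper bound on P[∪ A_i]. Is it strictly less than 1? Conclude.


Union bound: P[∪_{i=1}^{29} A_i] ≤ Σ_i P[A_i] ≤ 29·p = 29·(1/29) = 1.
Numerically: 1 ≈ 1.00000.
Is 1 < 1? NO.
Since the bound 1 is ≥ 1, the union bound is uninformative here; it does NOT by itself certify existence.

29·p = 1 ≈ 1.00000; existence NOT certified by the union bound.


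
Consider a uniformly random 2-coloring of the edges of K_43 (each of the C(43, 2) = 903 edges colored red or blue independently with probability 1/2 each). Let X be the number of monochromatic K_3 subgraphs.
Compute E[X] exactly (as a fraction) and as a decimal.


Let X = Σ_S X_S over the C(43, 3) = 12341 subsets S of size 3, where X_S = 1 if the K_3 on S is monochromatic.
For a fixed S, the K_3 on S has C(3, 2) = 3 edges. P[all 3 edges red] = (1/2)^3, and likewise for blue, so P[monochromatic] = 2·(1/2)^3 = 2^{1 − 3} = 1/4.
By linearity: E[X] = C(43, 3) · 2^{1 − 3} = 12341 · 1/4 = 12341/4.
Numerically: E[X] ≈ 3085.250000.

E[X] = C(43,3)·2^(1−C(3,2)) = 12341/4 ≈ 3085.250000.


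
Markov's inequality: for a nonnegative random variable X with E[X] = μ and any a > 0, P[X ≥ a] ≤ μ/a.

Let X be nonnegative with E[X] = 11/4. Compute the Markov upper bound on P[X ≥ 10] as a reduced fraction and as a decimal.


μ = E[X] = 11/4, a = 10.
Markov: P[X ≥ 10] ≤ μ/a = (11/4)/10 = 11/40.
Numerically: ≈ 0.275000.
(Since a = 10 > μ = 2.750000, the bound 11/40 is < 1 and informative.)

P[X ≥ 10] ≤ 11/40 ≈ 0.275000.


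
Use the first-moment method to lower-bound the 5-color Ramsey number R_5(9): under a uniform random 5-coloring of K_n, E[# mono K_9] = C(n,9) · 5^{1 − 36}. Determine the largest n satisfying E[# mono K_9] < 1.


We need C(n, 9) · 5^{1 − 36} < 1, i.e. C(n, 9) < 5^{36 − 1} = 2910383045673370361328125.
Check values of n near the boundary:
  n = 2168: C(2168, 9) = 2867804175977929537095120; 2867804175977929537095120 < 2910383045673370361328125? YES
  n = 2169: C(2169, 9) = 2879753360044504243499683; 2879753360044504243499683 < 2910383045673370361328125? YES
  n = 2170: C(2170, 9) = 2891746779868845075610510; 2891746779868845075610510 < 2910383045673370361328125? YES
  n = 2171: C(2171, 9) = 2903784578674959601827205; 2903784578674959601827205 < 2910383045673370361328125? YES
  n = 2172: C(2172, 9) = 2915866900084148060642020; 2915866900084148060642020 < 2910383045673370361328125? NO
  n = 2173: C(2173, 9) = 2927993888115921319674265; 2927993888115921319674265 < 2910383045673370361328125? NO
The largest n with C(n, 9) < 2910383045673370361328125 is n = 2171 (where E[X] = 580756915734991920365441/582076609134674072265625 ≈ 0.9977328). Hence R_5(9) > 2171, i.e. R_5(9) ≥ 2172.

Largest n = 2171; hence R_5(9) > 2171.
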